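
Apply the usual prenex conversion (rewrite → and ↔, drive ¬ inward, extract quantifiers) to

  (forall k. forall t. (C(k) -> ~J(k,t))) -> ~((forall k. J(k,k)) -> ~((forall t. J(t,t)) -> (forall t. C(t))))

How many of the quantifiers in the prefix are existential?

First replace A → B with ¬A ∨ B.
  ~(forall k. forall t. (~C(k) | ~J(k,t))) | ~(~(forall k. J(k,k)) | ~(~(forall t. J(t,t)) | (forall t. C(t))))
Push ¬ through the quantifiers and connectives to reach negation normal form:
  (exists k. exists t. (C(k) & J(k,t))) | (forall k. J(k,k)) & ((exists t. ~J(t,t)) | (forall t. C(t)))
Rename bound variables to avoid capture: k↦x, t↦x1, t↦w1.
  (exists k. exists t. (C(k) & J(k,t))) | (forall x. J(x,x)) & ((exists x1. ~J(x1,x1)) | (forall w1. C(w1)))
Pull the quantifiers to the front (each side's bound variable is not free in the other side):
  exists k. exists t. forall x. exists x1. forall w1. (C(k) & J(k,t) | J(x,x) & (~J(x1,x1) | C(w1)))
The prefix is exists k exists t forall x exists x1 forall w1: 2 universal, 3 existential.

3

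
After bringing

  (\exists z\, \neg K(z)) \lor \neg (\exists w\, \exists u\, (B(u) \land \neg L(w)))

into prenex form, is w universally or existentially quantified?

universal

Push ¬ through the quantifiers and connectives to reach negation normal form:
  (\exists z\, \neg K(z)) \lor (\forall w\, \forall u\, (\neg B(u) \lor L(w)))
All bound variables are already distinct, so no renaming is needed.
Pull the quantifiers to the front (each side's bound variable is not free in the other side):
  \exists z\, \forall w\, \forall u\, (\neg K(z) \lor \neg B(u) \lor L(w))
The quantifier \exists w sits under an odd number of negations, so it flips to \forall w.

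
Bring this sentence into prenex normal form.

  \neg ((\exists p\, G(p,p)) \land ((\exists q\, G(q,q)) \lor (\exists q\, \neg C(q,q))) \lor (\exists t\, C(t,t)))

\forall p\, \forall q\, \forall r\, \forall t\, ((\neg G(p,p) \lor \neg G(q,q) \land C(r,r)) \land \neg C(t,t))

Drive negations inward (¬∀x A ≡ ∃x ¬A, ¬∃x A ≡ ∀x ¬A, De Morgan for ∧/∨):
  ((\forall p\, \neg G(p,p)) \lor (\forall q\, \neg G(q,q)) \land (\forall q\, C(q,q))) \land (\forall t\, \neg C(t,t))
Rename bound variables to avoid capture: q↦r.
  ((\forall p\, \neg G(p,p)) \lor (\forall q\, \neg G(q,q)) \land (\forall r\, C(r,r))) \land (\forall t\, \neg C(t,t))
Extract every quantifier outward, since the variables are now distinct and don't occur free across branches:
  \forall p\, \forall q\, \forall r\, \forall t\, ((\neg G(p,p) \lor \neg G(q,q) \land C(r,r)) \land \neg C(t,t))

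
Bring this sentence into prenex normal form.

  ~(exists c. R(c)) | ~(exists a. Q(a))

Drive negations inward (¬∀x A ≡ ∃x ¬A, ¬∃x A ≡ ∀x ¬A, De Morgan for ∧/∨):
  (forall c. ~R(c)) | (forall a. ~Q(a))
All bound variables are already distinct, so no renaming is needed.
Extract every quantifier outward, since the variables are now distinct and don't occur free across branches:
  forall c. forall a. (~R(c) | ~Q(a))

forall c. forall a. (~R(c) | ~Q(a))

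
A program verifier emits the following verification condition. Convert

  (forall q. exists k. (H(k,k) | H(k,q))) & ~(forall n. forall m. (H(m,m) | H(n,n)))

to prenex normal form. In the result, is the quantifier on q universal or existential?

Move each ¬ inward, flipping quantifiers it crosses:
  (forall q. exists k. (H(k,k) | H(k,q))) & (exists n. exists m. (~H(m,m) & ~H(n,n)))
All bound variables are already distinct, so no renaming is needed.
Extract every quantifier outward, since the variables are now distinct and don't occur free across branches:
  forall q. exists k. exists n. exists m. ((H(k,k) | H(k,q)) & ~H(m,m) & ~H(n,n))
The quantifier forall q sits under an even number of negations, so it remains universal.

universal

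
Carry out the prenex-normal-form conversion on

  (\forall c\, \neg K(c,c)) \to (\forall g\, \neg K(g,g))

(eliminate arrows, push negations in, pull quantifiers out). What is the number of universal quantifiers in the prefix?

1

Eliminate → and ↔ using ¬ and ∨.
  \neg (\forall c\, \neg K(c,c)) \lor (\forall g\, \neg K(g,g))
Move each ¬ inward, flipping quantifiers it crosses:
  (\exists c\, K(c,c)) \lor (\forall g\, \neg K(g,g))
All bound variables are already distinct, so no renaming is needed.
Pull the quantifiers to the front (each side's bound variable is not free in the other side):
  \exists c\, \forall g\, (K(c,c) \lor \neg K(g,g))
The prefix is \exists c \forall g: 1 universal, 1 existential.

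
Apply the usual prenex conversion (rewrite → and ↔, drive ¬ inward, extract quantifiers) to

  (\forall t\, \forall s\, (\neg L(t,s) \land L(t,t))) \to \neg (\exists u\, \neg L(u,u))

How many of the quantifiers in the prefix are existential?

First replace A → B with ¬A ∨ B.
  \neg (\forall t\, \forall s\, (\neg L(t,s) \land L(t,t))) \lor \neg (\exists u\, \neg L(u,u))
Move each ¬ inward, flipping quantifiers it crosses:
  (\exists t\, \exists s\, (L(t,s) \lor \neg L(t,t))) \lor (\forall u\, L(u,u))
Extract every quantifier outward, since the variables are now distinct and don't occur free across branches:
  \exists t\, \exists s\, \forall u\, (L(t,s) \lor \neg L(t,t) \lor L(u,u))
The prefix is \exists t \exists s \forall u: 1 universal, 2 existential.

2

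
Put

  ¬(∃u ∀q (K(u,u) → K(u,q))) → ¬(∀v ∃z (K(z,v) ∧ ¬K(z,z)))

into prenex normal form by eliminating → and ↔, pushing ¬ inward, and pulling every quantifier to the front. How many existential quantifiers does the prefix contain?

First replace A → B with ¬A ∨ B.
  ¬¬(∃u ∀q (¬K(u,u) ∨ K(u,q))) ∨ ¬(∀v ∃z (K(z,v) ∧ ¬K(z,z)))
Push ¬ through the quantifiers and connectives to reach negation normal form:
  (∃u ∀q (¬K(u,u) ∨ K(u,q))) ∨ (∃v ∀z (¬K(z,v) ∨ K(z,z)))
Extract every quantifier outward, since the variables are now distinct and don't occur free across branches:
  ∃u ∀q ∃v ∀z (¬K(u,u) ∨ K(u,q) ∨ ¬K(z,v) ∨ K(z,z))
The prefix is ∃u ∀q ∃v ∀z: 2 universal, 2 existential.

2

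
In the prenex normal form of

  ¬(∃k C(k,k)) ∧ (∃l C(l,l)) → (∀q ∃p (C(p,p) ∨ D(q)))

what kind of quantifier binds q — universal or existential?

First replace A → B with ¬A ∨ B.
  ¬(¬(∃k C(k,k)) ∧ (∃l C(l,l))) ∨ (∀q ∃p (C(p,p) ∨ D(q)))
Move each ¬ inward, flipping quantifiers it crosses:
  (∃k C(k,k)) ∨ (∀l ¬C(l,l)) ∨ (∀q ∃p (C(p,p) ∨ D(q)))
All bound variables are already distinct, so no renaming is needed.
Finally move all quantifiers to the prefix:
  ∃k ∀l ∀q ∃p (C(k,k) ∨ ¬C(l,l) ∨ C(p,p) ∨ D(q))
The quantifier ∀q sits under an even number of negations (counting the antecedent side of each →), so it remains universal.

universal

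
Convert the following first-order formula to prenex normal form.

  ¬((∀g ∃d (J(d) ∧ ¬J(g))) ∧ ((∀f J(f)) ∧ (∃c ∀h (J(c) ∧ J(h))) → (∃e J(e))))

∃g ∀d ∀f ∃c ∀h ∀e (¬J(d) ∨ J(g) ∨ J(f) ∧ J(c) ∧ J(h) ∧ ¬J(e))

First replace A → B with ¬A ∨ B.
  ¬((∀g ∃d (J(d) ∧ ¬J(g))) ∧ (¬((∀f J(f)) ∧ (∃c ∀h (J(c) ∧ J(h)))) ∨ (∃e J(e))))
Push ¬ through the quantifiers and connectives to reach negation normal form:
  (∃g ∀d (¬J(d) ∨ J(g))) ∨ (∀f J(f)) ∧ (∃c ∀h (J(c) ∧ J(h))) ∧ (∀e ¬J(e))
All bound variables are already distinct, so no renaming is needed.
Extract every quantifier outward, since the variables are now distinct and don't occur free across branches:
  ∃g ∀d ∀f ∃c ∀h ∀e (¬J(d) ∨ J(g) ∨ J(f) ∧ J(c) ∧ J(h) ∧ ¬J(e))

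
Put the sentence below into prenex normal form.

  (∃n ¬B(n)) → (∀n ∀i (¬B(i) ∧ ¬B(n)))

∀n ∀z ∀i (B(n) ∨ ¬B(i) ∧ ¬B(z))

Rewrite implications/biconditionals: A → B as ¬A ∨ B.
  ¬(∃n ¬B(n)) ∨ (∀n ∀i (¬B(i) ∧ ¬B(n)))
Drive negations inward (¬∀x A ≡ ∃x ¬A, ¬∃x A ≡ ∀x ¬A, De Morgan for ∧/∨):
  (∀n B(n)) ∨ (∀n ∀i (¬B(i) ∧ ¬B(n)))
Standardize variables apart so no two quantifiers bind the same name: n↦z.
  (∀n B(n)) ∨ (∀z ∀i (¬B(i) ∧ ¬B(z)))
Pull the quantifiers to the front (each side's bound variable is not free in the other side):
  ∀n ∀z ∀i (B(n) ∨ ¬B(i) ∧ ¬B(z))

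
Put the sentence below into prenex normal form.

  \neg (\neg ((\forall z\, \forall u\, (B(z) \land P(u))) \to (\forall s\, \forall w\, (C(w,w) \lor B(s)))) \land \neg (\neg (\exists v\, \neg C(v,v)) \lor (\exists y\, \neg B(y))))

\exists z\, \exists u\, \forall s\, \forall w\, \forall v\, \exists y\, (\neg B(z) \lor \neg P(u) \lor C(w,w) \lor B(s) \lor C(v,v) \lor \neg B(y))

First replace A → B with ¬A ∨ B.
  \neg (\neg (\neg (\forall z\, \forall u\, (B(z) \land P(u))) \lor (\forall s\, \forall w\, (C(w,w) \lor B(s)))) \land \neg (\neg (\exists v\, \neg C(v,v)) \lor (\exists y\, \neg B(y))))
Drive negations inward (¬∀x A ≡ ∃x ¬A, ¬∃x A ≡ ∀x ¬A, De Morgan for ∧/∨):
  (\exists z\, \exists u\, (\neg B(z) \lor \neg P(u))) \lor (\forall s\, \forall w\, (C(w,w) \lor B(s))) \lor (\forall v\, C(v,v)) \lor (\exists y\, \neg B(y))
Finally move all quantifiers to the prefix:
  \exists z\, \exists u\, \forall s\, \forall w\, \forall v\, \exists y\, (\neg B(z) \lor \neg P(u) \lor C(w,w) \lor B(s) \lor C(v,v) \lor \neg B(y))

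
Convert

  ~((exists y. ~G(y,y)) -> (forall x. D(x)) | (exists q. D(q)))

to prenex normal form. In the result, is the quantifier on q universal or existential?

Eliminate → and ↔ using ¬ and ∨.
  ~(~(exists y. ~G(y,y)) | (forall x. D(x)) | (exists q. D(q)))
Drive negations inward (¬∀x A ≡ ∃x ¬A, ¬∃x A ≡ ∀x ¬A, De Morgan for ∧/∨):
  (exists y. ~G(y,y)) & (exists x. ~D(x)) & (forall q. ~D(q))
All bound variables are already distinct, so no renaming is needed.
Finally move all quantifiers to the prefix:
  exists y. exists x. forall q. (~G(y,y) & ~D(x) & ~D(q))
The quantifier exists q sits under an odd number of negations (counting the antecedent side of each →), so it flips to forall q.

universal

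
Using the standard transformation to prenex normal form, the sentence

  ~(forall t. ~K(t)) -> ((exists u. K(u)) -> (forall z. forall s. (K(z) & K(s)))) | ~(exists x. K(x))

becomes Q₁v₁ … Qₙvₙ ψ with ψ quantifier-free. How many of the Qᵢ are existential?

0

Rewrite implications/biconditionals: A → B as ¬A ∨ B.
  ~~(forall t. ~K(t)) | ~(exists u. K(u)) | (forall z. forall s. (K(z) & K(s))) | ~(exists x. K(x))
Push ¬ through the quantifiers and connectives to reach negation normal form:
  (forall t. ~K(t)) | (forall u. ~K(u)) | (forall z. forall s. (K(z) & K(s))) | (forall x. ~K(x))
All bound variables are already distinct, so no renaming is needed.
Finally move all quantifiers to the prefix:
  forall t. forall u. forall z. forall s. forall x. (~K(t) | ~K(u) | K(z) & K(s) | ~K(x))
The prefix is forall t forall u forall z forall s forall x: 5 universal, 0 existential.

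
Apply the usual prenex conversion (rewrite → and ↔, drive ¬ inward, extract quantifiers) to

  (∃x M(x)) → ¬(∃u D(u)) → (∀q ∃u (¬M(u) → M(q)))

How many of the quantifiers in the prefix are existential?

Eliminate → and ↔ using ¬ and ∨.
  ¬(∃x M(x)) ∨ ¬¬(∃u D(u)) ∨ (∀q ∃u (¬¬M(u) ∨ M(q)))
Move each ¬ inward, flipping quantifiers it crosses:
  (∀x ¬M(x)) ∨ (∃u D(u)) ∨ (∀q ∃u (M(u) ∨ M(q)))
Give each quantifier a distinct variable: u↦r.
  (∀x ¬M(x)) ∨ (∃u D(u)) ∨ (∀q ∃r (M(r) ∨ M(q)))
Extract every quantifier outward, since the variables are now distinct and don't occur free across branches:
  ∀x ∃u ∀q ∃r (¬M(x) ∨ D(u) ∨ M(r) ∨ M(q))
The prefix is ∀x ∃u ∀q ∃r: 2 universal, 2 existential.

2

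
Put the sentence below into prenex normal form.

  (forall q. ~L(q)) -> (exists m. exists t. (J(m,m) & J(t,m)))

First replace A → B with ¬A ∨ B.
  ~(forall q. ~L(q)) | (exists m. exists t. (J(m,m) & J(t,m)))
Push ¬ through the quantifiers and connectives to reach negation normal form:
  (exists q. L(q)) | (exists m. exists t. (J(m,m) & J(t,m)))
Extract every quantifier outward, since the variables are now distinct and don't occur free across branches:
  exists q. exists m. exists t. (L(q) | J(m,m) & J(t,m))

exists q. exists m. exists t. (L(q) | J(m,m) & J(t,m))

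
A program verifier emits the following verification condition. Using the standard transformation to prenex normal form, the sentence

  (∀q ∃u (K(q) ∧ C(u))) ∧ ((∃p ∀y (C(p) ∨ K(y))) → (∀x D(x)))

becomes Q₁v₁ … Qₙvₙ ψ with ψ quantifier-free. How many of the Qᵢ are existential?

2

Rewrite implications/biconditionals: A → B as ¬A ∨ B.
  (∀q ∃u (K(q) ∧ C(u))) ∧ (¬(∃p ∀y (C(p) ∨ K(y))) ∨ (∀x D(x)))
Drive negations inward (¬∀x A ≡ ∃x ¬A, ¬∃x A ≡ ∀x ¬A, De Morgan for ∧/∨):
  (∀q ∃u (K(q) ∧ C(u))) ∧ ((∀p ∃y (¬C(p) ∧ ¬K(y))) ∨ (∀x D(x)))
All bound variables are already distinct, so no renaming is needed.
Extract every quantifier outward, since the variables are now distinct and don't occur free across branches:
  ∀q ∃u ∀p ∃y ∀x (K(q) ∧ C(u) ∧ (¬C(p) ∧ ¬K(y) ∨ D(x)))
The prefix is ∀q ∃u ∀p ∃y ∀x: 3 universal, 2 existential.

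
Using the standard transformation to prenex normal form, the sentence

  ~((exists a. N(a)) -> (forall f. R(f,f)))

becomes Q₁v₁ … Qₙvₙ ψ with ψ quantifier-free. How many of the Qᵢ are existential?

2

Eliminate → and ↔ using ¬ and ∨.
  ~(~(exists a. N(a)) | (forall f. R(f,f)))
Drive negations inward (¬∀x A ≡ ∃x ¬A, ¬∃x A ≡ ∀x ¬A, De Morgan for ∧/∨):
  (exists a. N(a)) & (exists f. ~R(f,f))
Finally move all quantifiers to the prefix:
  exists a. exists f. (N(a) & ~R(f,f))
The prefix is exists a exists f: 0 universal, 2 existential.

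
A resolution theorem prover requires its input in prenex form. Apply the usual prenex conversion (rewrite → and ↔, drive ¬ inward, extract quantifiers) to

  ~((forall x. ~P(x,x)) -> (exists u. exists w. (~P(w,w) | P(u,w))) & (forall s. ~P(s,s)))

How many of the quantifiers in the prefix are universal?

3

Rewrite implications/biconditionals: A → B as ¬A ∨ B.
  ~(~(forall x. ~P(x,x)) | (exists u. exists w. (~P(w,w) | P(u,w))) & (forall s. ~P(s,s)))
Push ¬ through the quantifiers and connectives to reach negation normal form:
  (forall x. ~P(x,x)) & ((forall u. forall w. (P(w,w) & ~P(u,w))) | (exists s. P(s,s)))
Pull the quantifiers to the front (each side's bound variable is not free in the other side):
  forall x. forall u. forall w. exists s. (~P(x,x) & (P(w,w) & ~P(u,w) | P(s,s)))
The prefix is forall x forall u forall w exists s: 3 universal, 1 existential.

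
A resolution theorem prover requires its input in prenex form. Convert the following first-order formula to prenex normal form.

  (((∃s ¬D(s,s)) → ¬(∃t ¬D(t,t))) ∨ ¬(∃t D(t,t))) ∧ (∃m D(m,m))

Rewrite implications/biconditionals: A → B as ¬A ∨ B.
  (¬(∃s ¬D(s,s)) ∨ ¬(∃t ¬D(t,t)) ∨ ¬(∃t D(t,t))) ∧ (∃m D(m,m))
Move each ¬ inward, flipping quantifiers it crosses:
  ((∀s D(s,s)) ∨ (∀t D(t,t)) ∨ (∀t ¬D(t,t))) ∧ (∃m D(m,m))
Rename bound variables to avoid capture: t↦y.
  ((∀s D(s,s)) ∨ (∀t D(t,t)) ∨ (∀y ¬D(y,y))) ∧ (∃m D(m,m))
Finally move all quantifiers to the prefix:
  ∀s ∀t ∀y ∃m ((D(s,s) ∨ D(t,t) ∨ ¬D(y,y)) ∧ D(m,m))

∀s ∀t ∀y ∃m ((D(s,s) ∨ D(t,t) ∨ ¬D(y,y)) ∧ D(m,m))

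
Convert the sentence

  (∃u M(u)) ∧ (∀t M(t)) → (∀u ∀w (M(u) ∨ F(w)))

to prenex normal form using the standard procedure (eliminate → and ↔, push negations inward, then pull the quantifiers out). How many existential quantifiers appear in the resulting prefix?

1

Eliminate → and ↔ using ¬ and ∨.
  ¬((∃u M(u)) ∧ (∀t M(t))) ∨ (∀u ∀w (M(u) ∨ F(w)))
Move each ¬ inward, flipping quantifiers it crosses:
  (∀u ¬M(u)) ∨ (∃t ¬M(t)) ∨ (∀u ∀w (M(u) ∨ F(w)))
Rename bound variables to avoid capture: u↦y1.
  (∀u ¬M(u)) ∨ (∃t ¬M(t)) ∨ (∀y1 ∀w (M(y1) ∨ F(w)))
Extract every quantifier outward, since the variables are now distinct and don't occur free across branches:
  ∀u ∃t ∀y1 ∀w (¬M(u) ∨ ¬M(t) ∨ M(y1) ∨ F(w))
The prefix is ∀u ∃t ∀y1 ∀w: 3 universal, 1 existential.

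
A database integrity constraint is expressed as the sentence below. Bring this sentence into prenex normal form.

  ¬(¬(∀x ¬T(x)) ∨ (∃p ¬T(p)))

Push ¬ through the quantifiers and connectives to reach negation normal form:
  (∀x ¬T(x)) ∧ (∀p T(p))
Finally move all quantifiers to the prefix:
  ∀x ∀p (¬T(x) ∧ T(p))

∀x ∀p (¬T(x) ∧ T(p))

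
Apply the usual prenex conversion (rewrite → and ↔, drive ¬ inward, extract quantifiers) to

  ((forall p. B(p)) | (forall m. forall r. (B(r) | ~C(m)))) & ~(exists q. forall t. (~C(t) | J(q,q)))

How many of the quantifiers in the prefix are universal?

Move each ¬ inward, flipping quantifiers it crosses:
  ((forall p. B(p)) | (forall m. forall r. (B(r) | ~C(m)))) & (forall q. exists t. (C(t) & ~J(q,q)))
All bound variables are already distinct, so no renaming is needed.
Extract every quantifier outward, since the variables are now distinct and don't occur free across branches:
  forall p. forall m. forall r. forall q. exists t. ((B(p) | B(r) | ~C(m)) & C(t) & ~J(q,q))
The prefix is forall p forall m forall r forall q exists t: 4 universal, 1 existential.

4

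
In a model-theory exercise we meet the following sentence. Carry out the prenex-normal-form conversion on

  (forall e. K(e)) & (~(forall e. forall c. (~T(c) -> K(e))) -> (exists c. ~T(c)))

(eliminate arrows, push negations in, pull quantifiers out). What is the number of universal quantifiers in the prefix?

3

First replace A → B with ¬A ∨ B.
  (forall e. K(e)) & (~~(forall e. forall c. (~~T(c) | K(e))) | (exists c. ~T(c)))
Push ¬ through the quantifiers and connectives to reach negation normal form:
  (forall e. K(e)) & ((forall e. forall c. (T(c) | K(e))) | (exists c. ~T(c)))
Standardize variables apart so no two quantifiers bind the same name: e↦u, c↦y1.
  (forall e. K(e)) & ((forall u. forall c. (T(c) | K(u))) | (exists y1. ~T(y1)))
Pull the quantifiers to the front (each side's bound variable is not free in the other side):
  forall e. forall u. forall c. exists y1. (K(e) & (T(c) | K(u) | ~T(y1)))
The prefix is forall e forall u forall c exists y1: 3 universal, 1 existential.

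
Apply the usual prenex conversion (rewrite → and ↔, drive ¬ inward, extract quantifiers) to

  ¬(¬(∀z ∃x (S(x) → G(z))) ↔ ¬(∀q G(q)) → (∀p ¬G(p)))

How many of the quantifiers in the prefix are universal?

4

Rewrite implications/biconditionals: A → B as ¬A ∨ B; A ↔ B as (¬A ∨ B) ∧ (¬B ∨ A).
  ¬((¬¬(∀z ∃x (¬S(x) ∨ G(z))) ∨ ¬¬(∀q G(q)) ∨ (∀p ¬G(p))) ∧ (¬(¬¬(∀q G(q)) ∨ (∀p ¬G(p))) ∨ ¬(∀z ∃x (¬S(x) ∨ G(z)))))
Move each ¬ inward, flipping quantifiers it crosses:
  (∃z ∀x (S(x) ∧ ¬G(z))) ∧ (∃q ¬G(q)) ∧ (∃p G(p)) ∨ ((∀q G(q)) ∨ (∀p ¬G(p))) ∧ (∀z ∃x (¬S(x) ∨ G(z)))
Give each quantifier a distinct variable: q↦u, p↦v, z↦u1, x↦x1.
  (∃z ∀x (S(x) ∧ ¬G(z))) ∧ (∃q ¬G(q)) ∧ (∃p G(p)) ∨ ((∀u G(u)) ∨ (∀v ¬G(v))) ∧ (∀u1 ∃x1 (¬S(x1) ∨ G(u1)))
Finally move all quantifiers to the prefix:
  ∃z ∀x ∃q ∃p ∀u ∀v ∀u1 ∃x1 (S(x) ∧ ¬G(z) ∧ ¬G(q) ∧ G(p) ∨ (G(u) ∨ ¬G(v)) ∧ (¬S(x1) ∨ G(u1)))
The prefix is ∃z ∀x ∃q ∃p ∀u ∀v ∀u1 ∃x1: 4 universal, 4 existential.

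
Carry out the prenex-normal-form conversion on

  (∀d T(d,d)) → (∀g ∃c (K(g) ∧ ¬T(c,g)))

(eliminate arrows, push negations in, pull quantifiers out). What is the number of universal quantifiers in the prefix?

1

Eliminate → and ↔ using ¬ and ∨.
  ¬(∀d T(d,d)) ∨ (∀g ∃c (K(g) ∧ ¬T(c,g)))
Push ¬ through the quantifiers and connectives to reach negation normal form:
  (∃d ¬T(d,d)) ∨ (∀g ∃c (K(g) ∧ ¬T(c,g)))
All bound variables are already distinct, so no renaming is needed.
Extract every quantifier outward, since the variables are now distinct and don't occur free across branches:
  ∃d ∀g ∃c (¬T(d,d) ∨ K(g) ∧ ¬T(c,g))
The prefix is ∃d ∀g ∃c: 1 universal, 2 existential.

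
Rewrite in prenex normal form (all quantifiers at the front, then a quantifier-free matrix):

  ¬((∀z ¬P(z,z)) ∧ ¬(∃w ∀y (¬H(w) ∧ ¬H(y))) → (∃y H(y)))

First replace A → B with ¬A ∨ B.
  ¬(¬((∀z ¬P(z,z)) ∧ ¬(∃w ∀y (¬H(w) ∧ ¬H(y)))) ∨ (∃y H(y)))
Push ¬ through the quantifiers and connectives to reach negation normal form:
  (∀z ¬P(z,z)) ∧ (∀w ∃y (H(w) ∨ H(y))) ∧ (∀y ¬H(y))
Rename bound variables to avoid capture: y↦y1.
  (∀z ¬P(z,z)) ∧ (∀w ∃y (H(w) ∨ H(y))) ∧ (∀y1 ¬H(y1))
Extract every quantifier outward, since the variables are now distinct and don't occur free across branches:
  ∀z ∀w ∃y ∀y1 (¬P(z,z) ∧ (H(w) ∨ H(y)) ∧ ¬H(y1))

∀z ∀w ∃y ∀y1 (¬P(z,z) ∧ (H(w) ∨ H(y)) ∧ ¬H(y1))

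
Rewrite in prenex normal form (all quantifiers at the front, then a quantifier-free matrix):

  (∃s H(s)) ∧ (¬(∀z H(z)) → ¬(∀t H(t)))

Rewrite implications/biconditionals: A → B as ¬A ∨ B.
  (∃s H(s)) ∧ (¬¬(∀z H(z)) ∨ ¬(∀t H(t)))
Move each ¬ inward, flipping quantifiers it crosses:
  (∃s H(s)) ∧ ((∀z H(z)) ∨ (∃t ¬H(t)))
All bound variables are already distinct, so no renaming is needed.
Pull the quantifiers to the front (each side's bound variable is not free in the other side):
  ∃s ∀z ∃t (H(s) ∧ (H(z) ∨ ¬H(t)))

∃s ∀z ∃t (H(s) ∧ (H(z) ∨ ¬H(t)))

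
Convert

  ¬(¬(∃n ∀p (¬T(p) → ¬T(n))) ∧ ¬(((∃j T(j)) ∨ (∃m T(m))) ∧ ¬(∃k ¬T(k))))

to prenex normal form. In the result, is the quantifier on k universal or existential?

Eliminate → and ↔ using ¬ and ∨.
  ¬(¬(∃n ∀p (¬¬T(p) ∨ ¬T(n))) ∧ ¬(((∃j T(j)) ∨ (∃m T(m))) ∧ ¬(∃k ¬T(k))))
Push ¬ through the quantifiers and connectives to reach negation normal form:
  (∃n ∀p (T(p) ∨ ¬T(n))) ∨ ((∃j T(j)) ∨ (∃m T(m))) ∧ (∀k T(k))
All bound variables are already distinct, so no renaming is needed.
Finally move all quantifiers to the prefix:
  ∃n ∀p ∃j ∃m ∀k (T(p) ∨ ¬T(n) ∨ (T(j) ∨ T(m)) ∧ T(k))
The quantifier ∃k sits under an odd number of negations (counting the antecedent side of each →), so it flips to ∀k.

universal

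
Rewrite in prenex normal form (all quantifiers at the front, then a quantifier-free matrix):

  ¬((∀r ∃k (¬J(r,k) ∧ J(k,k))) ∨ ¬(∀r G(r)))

∃r ∀k ∀s ((J(r,k) ∨ ¬J(k,k)) ∧ G(s))

Drive negations inward (¬∀x A ≡ ∃x ¬A, ¬∃x A ≡ ∀x ¬A, De Morgan for ∧/∨):
  (∃r ∀k (J(r,k) ∨ ¬J(k,k))) ∧ (∀r G(r))
Standardize variables apart so no two quantifiers bind the same name: r↦s.
  (∃r ∀k (J(r,k) ∨ ¬J(k,k))) ∧ (∀s G(s))
Extract every quantifier outward, since the variables are now distinct and don't occur free across branches:
  ∃r ∀k ∀s ((J(r,k) ∨ ¬J(k,k)) ∧ G(s))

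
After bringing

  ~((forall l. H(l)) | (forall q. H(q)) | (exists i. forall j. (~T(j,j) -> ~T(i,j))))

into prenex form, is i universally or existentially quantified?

Rewrite implications/biconditionals: A → B as ¬A ∨ B.
  ~((forall l. H(l)) | (forall q. H(q)) | (exists i. forall j. (~~T(j,j) | ~T(i,j))))
Drive negations inward (¬∀x A ≡ ∃x ¬A, ¬∃x A ≡ ∀x ¬A, De Morgan for ∧/∨):
  (exists l. ~H(l)) & (exists q. ~H(q)) & (forall i. exists j. (~T(j,j) & T(i,j)))
All bound variables are already distinct, so no renaming is needed.
Pull the quantifiers to the front (each side's bound variable is not free in the other side):
  exists l. exists q. forall i. exists j. (~H(l) & ~H(q) & ~T(j,j) & T(i,j))
The quantifier exists i sits under an odd number of negations (counting the antecedent side of each →), so it flips to forall i.

universal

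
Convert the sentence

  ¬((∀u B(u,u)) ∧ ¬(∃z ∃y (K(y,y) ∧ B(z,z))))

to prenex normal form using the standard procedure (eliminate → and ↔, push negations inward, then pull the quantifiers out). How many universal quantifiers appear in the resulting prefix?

Move each ¬ inward, flipping quantifiers it crosses:
  (∃u ¬B(u,u)) ∨ (∃z ∃y (K(y,y) ∧ B(z,z)))
All bound variables are already distinct, so no renaming is needed.
Finally move all quantifiers to the prefix:
  ∃u ∃z ∃y (¬B(u,u) ∨ K(y,y) ∧ B(z,z))
The prefix is ∃u ∃z ∃y: 0 universal, 3 existential.

0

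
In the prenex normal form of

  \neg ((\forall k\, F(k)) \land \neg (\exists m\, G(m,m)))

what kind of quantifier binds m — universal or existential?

Drive negations inward (¬∀x A ≡ ∃x ¬A, ¬∃x A ≡ ∀x ¬A, De Morgan for ∧/∨):
  (\exists k\, \neg F(k)) \lor (\exists m\, G(m,m))
All bound variables are already distinct, so no renaming is needed.
Pull the quantifiers to the front (each side's bound variable is not free in the other side):
  \exists k\, \exists m\, (\neg F(k) \lor G(m,m))
The quantifier \exists m sits under an even number of negations, so it remains existential.

existential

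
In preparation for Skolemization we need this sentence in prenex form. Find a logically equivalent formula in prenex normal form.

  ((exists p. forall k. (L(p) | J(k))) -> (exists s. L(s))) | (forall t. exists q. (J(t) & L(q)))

First replace A → B with ¬A ∨ B.
  ~(exists p. forall k. (L(p) | J(k))) | (exists s. L(s)) | (forall t. exists q. (J(t) & L(q)))
Push ¬ through the quantifiers and connectives to reach negation normal form:
  (forall p. exists k. (~L(p) & ~J(k))) | (exists s. L(s)) | (forall t. exists q. (J(t) & L(q)))
All bound variables are already distinct, so no renaming is needed.
Finally move all quantifiers to the prefix:
  forall p. exists k. exists s. forall t. exists q. (~L(p) & ~J(k) | L(s) | J(t) & L(q))

forall p. exists k. exists s. forall t. exists q. (~L(p) & ~J(k) | L(s) | J(t) & L(q))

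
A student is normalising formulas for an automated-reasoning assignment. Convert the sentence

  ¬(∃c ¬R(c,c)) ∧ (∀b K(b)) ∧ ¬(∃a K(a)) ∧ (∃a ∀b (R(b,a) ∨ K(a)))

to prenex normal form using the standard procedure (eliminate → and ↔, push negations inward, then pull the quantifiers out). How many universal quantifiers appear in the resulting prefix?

Drive negations inward (¬∀x A ≡ ∃x ¬A, ¬∃x A ≡ ∀x ¬A, De Morgan for ∧/∨):
  (∀c R(c,c)) ∧ (∀b K(b)) ∧ (∀a ¬K(a)) ∧ (∃a ∀b (R(b,a) ∨ K(a)))
Rename bound variables to avoid capture: a↦w1, b↦u.
  (∀c R(c,c)) ∧ (∀b K(b)) ∧ (∀a ¬K(a)) ∧ (∃w1 ∀u (R(u,w1) ∨ K(w1)))
Extract every quantifier outward, since the variables are now distinct and don't occur free across branches:
  ∀c ∀b ∀a ∃w1 ∀u (R(c,c) ∧ K(b) ∧ ¬K(a) ∧ (R(u,w1) ∨ K(w1)))
The prefix is ∀c ∀b ∀a ∃w1 ∀u: 4 universal, 1 existential.

4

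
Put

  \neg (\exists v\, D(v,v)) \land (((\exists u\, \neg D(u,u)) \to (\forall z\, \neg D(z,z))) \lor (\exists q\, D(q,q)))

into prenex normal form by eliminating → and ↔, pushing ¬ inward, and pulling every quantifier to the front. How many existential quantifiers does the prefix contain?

1

Eliminate → and ↔ using ¬ and ∨.
  \neg (\exists v\, D(v,v)) \land (\neg (\exists u\, \neg D(u,u)) \lor (\forall z\, \neg D(z,z)) \lor (\exists q\, D(q,q)))
Move each ¬ inward, flipping quantifiers it crosses:
  (\forall v\, \neg D(v,v)) \land ((\forall u\, D(u,u)) \lor (\forall z\, \neg D(z,z)) \lor (\exists q\, D(q,q)))
All bound variables are already distinct, so no renaming is needed.
Finally move all quantifiers to the prefix:
  \forall v\, \forall u\, \forall z\, \exists q\, (\neg D(v,v) \land (D(u,u) \lor \neg D(z,z) \lor D(q,q)))
The prefix is \forall v \forall u \forall z \exists q: 3 universal, 1 existential.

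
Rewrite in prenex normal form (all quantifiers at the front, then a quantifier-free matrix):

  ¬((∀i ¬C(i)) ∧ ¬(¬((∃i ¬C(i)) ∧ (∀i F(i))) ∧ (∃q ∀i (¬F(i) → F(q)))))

First replace A → B with ¬A ∨ B.
  ¬((∀i ¬C(i)) ∧ ¬(¬((∃i ¬C(i)) ∧ (∀i F(i))) ∧ (∃q ∀i (¬¬F(i) ∨ F(q)))))
Move each ¬ inward, flipping quantifiers it crosses:
  (∃i C(i)) ∨ ((∀i C(i)) ∨ (∃i ¬F(i))) ∧ (∃q ∀i (F(i) ∨ F(q)))
Give each quantifier a distinct variable: i↦c, i↦v1, i↦t.
  (∃i C(i)) ∨ ((∀c C(c)) ∨ (∃v1 ¬F(v1))) ∧ (∃q ∀t (F(t) ∨ F(q)))
Extract every quantifier outward, since the variables are now distinct and don't occur free across branches:
  ∃i ∀c ∃v1 ∃q ∀t (C(i) ∨ (C(c) ∨ ¬F(v1)) ∧ (F(t) ∨ F(q)))

∃i ∀c ∃v1 ∃q ∀t (C(i) ∨ (C(c) ∨ ¬F(v1)) ∧ (F(t) ∨ F(q)))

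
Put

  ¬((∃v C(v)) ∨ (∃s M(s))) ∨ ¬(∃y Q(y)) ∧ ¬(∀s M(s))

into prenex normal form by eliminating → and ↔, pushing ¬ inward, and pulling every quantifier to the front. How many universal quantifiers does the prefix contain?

Move each ¬ inward, flipping quantifiers it crosses:
  (∀v ¬C(v)) ∧ (∀s ¬M(s)) ∨ (∀y ¬Q(y)) ∧ (∃s ¬M(s))
Rename bound variables to avoid capture: s↦w1.
  (∀v ¬C(v)) ∧ (∀s ¬M(s)) ∨ (∀y ¬Q(y)) ∧ (∃w1 ¬M(w1))
Pull the quantifiers to the front (each side's bound variable is not free in the other side):
  ∀v ∀s ∀y ∃w1 (¬C(v) ∧ ¬M(s) ∨ ¬Q(y) ∧ ¬M(w1))
The prefix is ∀v ∀s ∀y ∃w1: 3 universal, 1 existential.

3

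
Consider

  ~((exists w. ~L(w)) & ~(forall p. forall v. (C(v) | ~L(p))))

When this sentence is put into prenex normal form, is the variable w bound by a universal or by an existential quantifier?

universal

Drive negations inward (¬∀x A ≡ ∃x ¬A, ¬∃x A ≡ ∀x ¬A, De Morgan for ∧/∨):
  (forall w. L(w)) | (forall p. forall v. (C(v) | ~L(p)))
Finally move all quantifiers to the prefix:
  forall w. forall p. forall v. (L(w) | C(v) | ~L(p))
The quantifier exists w sits under an odd number of negations, so it flips to forall w.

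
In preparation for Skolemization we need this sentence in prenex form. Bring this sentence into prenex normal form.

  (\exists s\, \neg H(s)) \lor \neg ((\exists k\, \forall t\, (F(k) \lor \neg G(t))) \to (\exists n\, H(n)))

Rewrite implications/biconditionals: A → B as ¬A ∨ B.
  (\exists s\, \neg H(s)) \lor \neg (\neg (\exists k\, \forall t\, (F(k) \lor \neg G(t))) \lor (\exists n\, H(n)))
Push ¬ through the quantifiers and connectives to reach negation normal form:
  (\exists s\, \neg H(s)) \lor (\exists k\, \forall t\, (F(k) \lor \neg G(t))) \land (\forall n\, \neg H(n))
All bound variables are already distinct, so no renaming is needed.
Finally move all quantifiers to the prefix:
  \exists s\, \exists k\, \forall t\, \forall n\, (\neg H(s) \lor (F(k) \lor \neg G(t)) \land \neg H(n))

\exists s\, \exists k\, \forall t\, \forall n\, (\neg H(s) \lor (F(k) \lor \neg G(t)) \land \neg H(n))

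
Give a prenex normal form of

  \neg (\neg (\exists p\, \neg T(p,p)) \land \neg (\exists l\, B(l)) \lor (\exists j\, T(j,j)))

\exists p\, \exists l\, \forall j\, ((\neg T(p,p) \lor B(l)) \land \neg T(j,j))

Move each ¬ inward, flipping quantifiers it crosses:
  ((\exists p\, \neg T(p,p)) \lor (\exists l\, B(l))) \land (\forall j\, \neg T(j,j))
Finally move all quantifiers to the prefix:
  \exists p\, \exists l\, \forall j\, ((\neg T(p,p) \lor B(l)) \land \neg T(j,j))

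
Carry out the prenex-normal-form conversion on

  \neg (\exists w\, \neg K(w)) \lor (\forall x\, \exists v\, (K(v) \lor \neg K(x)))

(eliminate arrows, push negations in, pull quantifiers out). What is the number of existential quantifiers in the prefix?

1

Drive negations inward (¬∀x A ≡ ∃x ¬A, ¬∃x A ≡ ∀x ¬A, De Morgan for ∧/∨):
  (\forall w\, K(w)) \lor (\forall x\, \exists v\, (K(v) \lor \neg K(x)))
Finally move all quantifiers to the prefix:
  \forall w\, \forall x\, \exists v\, (K(w) \lor K(v) \lor \neg K(x))
The prefix is \forall w \forall x \exists v: 2 universal, 1 existential.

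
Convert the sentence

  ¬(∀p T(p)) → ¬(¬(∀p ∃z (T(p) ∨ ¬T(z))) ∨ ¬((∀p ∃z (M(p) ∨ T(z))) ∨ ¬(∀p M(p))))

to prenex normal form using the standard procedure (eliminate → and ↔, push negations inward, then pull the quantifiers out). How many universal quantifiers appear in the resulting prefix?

3

Rewrite implications/biconditionals: A → B as ¬A ∨ B.
  ¬¬(∀p T(p)) ∨ ¬(¬(∀p ∃z (T(p) ∨ ¬T(z))) ∨ ¬((∀p ∃z (M(p) ∨ T(z))) ∨ ¬(∀p M(p))))
Push ¬ through the quantifiers and connectives to reach negation normal form:
  (∀p T(p)) ∨ (∀p ∃z (T(p) ∨ ¬T(z))) ∧ ((∀p ∃z (M(p) ∨ T(z))) ∨ (∃p ¬M(p)))
Standardize variables apart so no two quantifiers bind the same name: p↦u, p↦q, z↦a, p↦t.
  (∀p T(p)) ∨ (∀u ∃z (T(u) ∨ ¬T(z))) ∧ ((∀q ∃a (M(q) ∨ T(a))) ∨ (∃t ¬M(t)))
Extract every quantifier outward, since the variables are now distinct and don't occur free across branches:
  ∀p ∀u ∃z ∀q ∃a ∃t (T(p) ∨ (T(u) ∨ ¬T(z)) ∧ (M(q) ∨ T(a) ∨ ¬M(t)))
The prefix is ∀p ∀u ∃z ∀q ∃a ∃t: 3 universal, 3 existential.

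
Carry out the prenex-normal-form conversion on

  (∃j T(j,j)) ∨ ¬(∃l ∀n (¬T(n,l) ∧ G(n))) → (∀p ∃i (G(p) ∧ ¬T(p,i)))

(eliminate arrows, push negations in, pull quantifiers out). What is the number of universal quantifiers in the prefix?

Eliminate → and ↔ using ¬ and ∨.
  ¬((∃j T(j,j)) ∨ ¬(∃l ∀n (¬T(n,l) ∧ G(n)))) ∨ (∀p ∃i (G(p) ∧ ¬T(p,i)))
Drive negations inward (¬∀x A ≡ ∃x ¬A, ¬∃x A ≡ ∀x ¬A, De Morgan for ∧/∨):
  (∀j ¬T(j,j)) ∧ (∃l ∀n (¬T(n,l) ∧ G(n))) ∨ (∀p ∃i (G(p) ∧ ¬T(p,i)))
All bound variables are already distinct, so no renaming is needed.
Finally move all quantifiers to the prefix:
  ∀j ∃l ∀n ∀p ∃i (¬T(j,j) ∧ ¬T(n,l) ∧ G(n) ∨ G(p) ∧ ¬T(p,i))
The prefix is ∀j ∃l ∀n ∀p ∃i: 3 universal, 2 existential.

3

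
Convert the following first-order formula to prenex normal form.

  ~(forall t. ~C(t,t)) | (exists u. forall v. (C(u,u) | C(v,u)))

Push ¬ through the quantifiers and connectives to reach negation normal form:
  (exists t. C(t,t)) | (exists u. forall v. (C(u,u) | C(v,u)))
All bound variables are already distinct, so no renaming is needed.
Pull the quantifiers to the front (each side's bound variable is not free in the other side):
  exists t. exists u. forall v. (C(t,t) | C(u,u) | C(v,u))

exists t. exists u. forall v. (C(t,t) | C(u,u) | C(v,u))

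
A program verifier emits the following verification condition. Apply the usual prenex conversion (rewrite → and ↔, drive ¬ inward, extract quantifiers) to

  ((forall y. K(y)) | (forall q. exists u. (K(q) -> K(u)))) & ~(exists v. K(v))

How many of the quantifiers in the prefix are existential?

1

First replace A → B with ¬A ∨ B.
  ((forall y. K(y)) | (forall q. exists u. (~K(q) | K(u)))) & ~(exists v. K(v))
Drive negations inward (¬∀x A ≡ ∃x ¬A, ¬∃x A ≡ ∀x ¬A, De Morgan for ∧/∨):
  ((forall y. K(y)) | (forall q. exists u. (~K(q) | K(u)))) & (forall v. ~K(v))
Extract every quantifier outward, since the variables are now distinct and don't occur free across branches:
  forall y. forall q. exists u. forall v. ((K(y) | ~K(q) | K(u)) & ~K(v))
The prefix is forall y forall q exists u forall v: 3 universal, 1 existential.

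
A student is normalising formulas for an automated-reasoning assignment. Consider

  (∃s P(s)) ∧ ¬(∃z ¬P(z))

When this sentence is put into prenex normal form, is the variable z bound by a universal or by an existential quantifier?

Move each ¬ inward, flipping quantifiers it crosses:
  (∃s P(s)) ∧ (∀z P(z))
Finally move all quantifiers to the prefix:
  ∃s ∀z (P(s) ∧ P(z))
The quantifier ∃z sits under an odd number of negations, so it flips to ∀z.

universal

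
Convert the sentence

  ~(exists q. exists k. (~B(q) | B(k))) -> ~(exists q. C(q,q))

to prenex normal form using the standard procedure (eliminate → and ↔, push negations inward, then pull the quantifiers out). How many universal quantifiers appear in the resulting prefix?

1

First replace A → B with ¬A ∨ B.
  ~~(exists q. exists k. (~B(q) | B(k))) | ~(exists q. C(q,q))
Drive negations inward (¬∀x A ≡ ∃x ¬A, ¬∃x A ≡ ∀x ¬A, De Morgan for ∧/∨):
  (exists q. exists k. (~B(q) | B(k))) | (forall q. ~C(q,q))
Standardize variables apart so no two quantifiers bind the same name: q↦w.
  (exists q. exists k. (~B(q) | B(k))) | (forall w. ~C(w,w))
Finally move all quantifiers to the prefix:
  exists q. exists k. forall w. (~B(q) | B(k) | ~C(w,w))
The prefix is exists q exists k forall w: 1 universal, 2 existential.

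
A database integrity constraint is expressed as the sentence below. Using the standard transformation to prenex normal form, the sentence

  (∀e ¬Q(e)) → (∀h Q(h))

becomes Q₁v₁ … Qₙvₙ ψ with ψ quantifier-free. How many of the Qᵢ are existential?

1

First replace A → B with ¬A ∨ B.
  ¬(∀e ¬Q(e)) ∨ (∀h Q(h))
Drive negations inward (¬∀x A ≡ ∃x ¬A, ¬∃x A ≡ ∀x ¬A, De Morgan for ∧/∨):
  (∃e Q(e)) ∨ (∀h Q(h))
All bound variables are already distinct, so no renaming is needed.
Extract every quantifier outward, since the variables are now distinct and don't occur free across branches:
  ∃e ∀h (Q(e) ∨ Q(h))
The prefix is ∃e ∀h: 1 universal, 1 existential.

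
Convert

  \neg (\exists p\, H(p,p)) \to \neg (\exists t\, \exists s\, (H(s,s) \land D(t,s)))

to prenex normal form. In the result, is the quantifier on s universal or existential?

universal

First replace A → B with ¬A ∨ B.
  \neg \neg (\exists p\, H(p,p)) \lor \neg (\exists t\, \exists s\, (H(s,s) \land D(t,s)))
Move each ¬ inward, flipping quantifiers it crosses:
  (\exists p\, H(p,p)) \lor (\forall t\, \forall s\, (\neg H(s,s) \lor \neg D(t,s)))
All bound variables are already distinct, so no renaming is needed.
Pull the quantifiers to the front (each side's bound variable is not free in the other side):
  \exists p\, \forall t\, \forall s\, (H(p,p) \lor \neg H(s,s) \lor \neg D(t,s))
The quantifier \exists s sits under an odd number of negations (counting the antecedent side of each →), so it flips to \forall s.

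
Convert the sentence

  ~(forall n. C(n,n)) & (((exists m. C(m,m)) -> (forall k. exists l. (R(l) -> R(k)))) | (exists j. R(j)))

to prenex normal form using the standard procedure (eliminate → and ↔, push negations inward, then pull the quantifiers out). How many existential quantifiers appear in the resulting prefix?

3

First replace A → B with ¬A ∨ B.
  ~(forall n. C(n,n)) & (~(exists m. C(m,m)) | (forall k. exists l. (~R(l) | R(k))) | (exists j. R(j)))
Push ¬ through the quantifiers and connectives to reach negation normal form:
  (exists n. ~C(n,n)) & ((forall m. ~C(m,m)) | (forall k. exists l. (~R(l) | R(k))) | (exists j. R(j)))
All bound variables are already distinct, so no renaming is needed.
Finally move all quantifiers to the prefix:
  exists n. forall m. forall k. exists l. exists j. (~C(n,n) & (~C(m,m) | ~R(l) | R(k) | R(j)))
The prefix is exists n forall m forall k exists l exists j: 2 universal, 3 existential.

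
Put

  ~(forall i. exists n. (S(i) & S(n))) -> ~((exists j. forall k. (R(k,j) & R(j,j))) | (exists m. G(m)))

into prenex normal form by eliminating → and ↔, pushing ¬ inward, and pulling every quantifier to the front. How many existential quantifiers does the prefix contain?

2

Rewrite implications/biconditionals: A → B as ¬A ∨ B.
  ~~(forall i. exists n. (S(i) & S(n))) | ~((exists j. forall k. (R(k,j) & R(j,j))) | (exists m. G(m)))
Push ¬ through the quantifiers and connectives to reach negation normal form:
  (forall i. exists n. (S(i) & S(n))) | (forall j. exists k. (~R(k,j) | ~R(j,j))) & (forall m. ~G(m))
All bound variables are already distinct, so no renaming is needed.
Pull the quantifiers to the front (each side's bound variable is not free in the other side):
  forall i. exists n. forall j. exists k. forall m. (S(i) & S(n) | (~R(k,j) | ~R(j,j)) & ~G(m))
The prefix is forall i exists n forall j exists k forall m: 3 universal, 2 existential.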